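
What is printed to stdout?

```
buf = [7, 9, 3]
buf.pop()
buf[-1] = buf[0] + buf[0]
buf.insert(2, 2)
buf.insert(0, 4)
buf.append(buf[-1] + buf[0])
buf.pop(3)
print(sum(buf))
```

31

pop() removes 3 → [7, 9]
buf[-1] = buf[0]+buf[0] = 7+7 = 14 → [7, 14]
insert 2 at 2 → [7, 14, 2]
insert 4 at 0 → [4, 7, 14, 2]
append buf[-1]+buf[0] = 2+4 = 6 → [4, 7, 14, 2, 6]
pop(3) removes 2 → [4, 7, 14, 6]
sum = 31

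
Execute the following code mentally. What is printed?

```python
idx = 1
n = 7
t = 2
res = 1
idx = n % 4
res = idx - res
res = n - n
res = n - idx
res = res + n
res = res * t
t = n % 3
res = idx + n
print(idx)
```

3

idx = 7%4 = 3
res = 3-1 = 2
res = 7-7 = 0
res = 7-3 = 4
res = 4+7 = 11
res = 11*2 = 22
t = 7%3 = 1
res = 3+7 = 10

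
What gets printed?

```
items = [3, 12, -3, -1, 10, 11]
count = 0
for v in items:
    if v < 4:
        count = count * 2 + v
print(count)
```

v=3: <4, count = 0*2+3 = 3
v=12: not <4
v=-3: <4, count = 3*2+(-3) = 3
v=-1: <4, count = 3*2+(-1) = 5
v=10: not <4
v=11: not <4

5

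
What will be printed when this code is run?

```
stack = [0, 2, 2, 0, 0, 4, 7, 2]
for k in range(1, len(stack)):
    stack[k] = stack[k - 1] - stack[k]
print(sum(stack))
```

-54

k=1: stack[1] = 0-2 = -2 → [0, -2, 2, 0, 0, 4, 7, 2]
k=2: stack[2] = (-2)-2 = -4 → [0, -2, -4, 0, 0, 4, 7, 2]
k=3: stack[3] = (-4)-0 = -4 → [0, -2, -4, -4, 0, 4, 7, 2]
k=4: stack[4] = (-4)-0 = -4 → [0, -2, -4, -4, -4, 4, 7, 2]
k=5: stack[5] = (-4)-4 = -8 → [0, -2, -4, -4, -4, -8, 7, 2]
k=6: stack[6] = (-8)-7 = -15 → [0, -2, -4, -4, -4, -8, -15, 2]
k=7: stack[7] = (-15)-2 = -17 → [0, -2, -4, -4, -4, -8, -15, -17]
sum = -54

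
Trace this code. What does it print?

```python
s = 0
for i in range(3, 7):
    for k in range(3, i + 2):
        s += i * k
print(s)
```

i=3,k=3: s = 0+9 = 9
i=3,k=4: s = 9+12 = 21
i=4,k=3: s = 21+12 = 33
i=4,k=4: s = 33+16 = 49
i=4,k=5: s = 49+20 = 69
i=5,k=3: s = 69+15 = 84
i=5,k=4: s = 84+20 = 104
i=5,k=5: s = 104+25 = 129
i=5,k=6: s = 129+30 = 159
i=6,k=3: s = 159+18 = 177
i=6,k=4: s = 177+24 = 201
i=6,k=5: s = 201+30 = 231
i=6,k=6: s = 231+36 = 267
i=6,k=7: s = 267+42 = 309

309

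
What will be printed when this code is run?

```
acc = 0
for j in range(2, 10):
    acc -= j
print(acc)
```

j=2: acc = 0-2 = -2
j=3: acc = (-2)-3 = -5
j=4: acc = (-5)-4 = -9
j=5: acc = (-9)-5 = -14
j=6: acc = (-14)-6 = -20
j=7: acc = (-20)-7 = -27
j=8: acc = (-27)-8 = -35
j=9: acc = (-35)-9 = -44

-44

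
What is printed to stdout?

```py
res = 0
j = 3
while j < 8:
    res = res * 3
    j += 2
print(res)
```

j=3: res = 0*3 = 0
j=5: res = 0*3 = 0
j=7: res = 0*3 = 0

0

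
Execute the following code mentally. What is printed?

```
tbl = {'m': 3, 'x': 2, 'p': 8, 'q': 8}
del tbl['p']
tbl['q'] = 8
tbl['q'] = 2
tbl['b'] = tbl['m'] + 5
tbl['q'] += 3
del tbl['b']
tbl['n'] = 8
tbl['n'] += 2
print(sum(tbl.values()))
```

del 'p' → {'m': 3, 'x': 2, 'q': 8}
tbl['q'] = 8 → {'m': 3, 'x': 2, 'q': 8}
tbl['q'] = 2 → {'m': 3, 'x': 2, 'q': 2}
tbl['b'] = tbl['m']+5 = 8 → {'m': 3, 'x': 2, 'q': 2, 'b': 8}
tbl['q'] = 2+3 = 5 → {'m': 3, 'x': 2, 'q': 5, 'b': 8}
del 'b' → {'m': 3, 'x': 2, 'q': 5}
tbl['n'] = 8 → {'m': 3, 'x': 2, 'q': 5, 'n': 8}
tbl['n'] = 8+2 = 10 → {'m': 3, 'x': 2, 'q': 5, 'n': 10}
sum of values = 20

20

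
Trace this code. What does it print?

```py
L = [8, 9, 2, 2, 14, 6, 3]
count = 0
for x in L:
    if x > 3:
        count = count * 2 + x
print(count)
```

x=8: >3, count = 0*2+8 = 8
x=9: >3, count = 8*2+9 = 25
x=2: not >3
x=2: not >3
x=14: >3, count = 25*2+14 = 64
x=6: >3, count = 64*2+6 = 134
x=3: not >3

134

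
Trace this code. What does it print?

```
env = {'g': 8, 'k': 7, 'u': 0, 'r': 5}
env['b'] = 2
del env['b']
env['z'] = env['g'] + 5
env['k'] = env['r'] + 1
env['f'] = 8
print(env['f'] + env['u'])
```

8

env['b'] = 2 → {'g': 8, 'k': 7, 'u': 0, 'r': 5, 'b': 2}
del 'b' → {'g': 8, 'k': 7, 'u': 0, 'r': 5}
env['z'] = env['g']+5 = 13 → {'g': 8, 'k': 7, 'u': 0, 'r': 5, 'z': 13}
env['k'] = env['r']+1 = 6 → {'g': 8, 'k': 6, 'u': 0, 'r': 5, 'z': 13}
env['f'] = 8 → {'g': 8, 'k': 6, 'u': 0, 'r': 5, 'z': 13, 'f': 8}
env['f']+env['u'] = 8+0 = 8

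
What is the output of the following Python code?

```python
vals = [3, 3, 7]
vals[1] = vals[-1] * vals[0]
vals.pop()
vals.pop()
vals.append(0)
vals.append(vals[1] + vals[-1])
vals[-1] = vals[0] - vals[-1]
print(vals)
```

vals[1] = vals[-1]*vals[0] = 7*3 = 21 → [3, 21, 7]
pop() removes 7 → [3, 21]
pop() removes 21 → [3]
append 0 → [3, 0]
append vals[1]+vals[-1] = 0+0 = 0 → [3, 0, 0]
vals[-1] = vals[0]-vals[-1] = 3-0 = 3 → [3, 0, 3]

[3, 0, 3]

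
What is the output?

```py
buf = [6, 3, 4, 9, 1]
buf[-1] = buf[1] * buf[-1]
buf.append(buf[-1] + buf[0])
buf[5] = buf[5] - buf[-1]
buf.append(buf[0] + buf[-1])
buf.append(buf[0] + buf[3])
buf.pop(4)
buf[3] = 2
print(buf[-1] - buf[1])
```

12

buf[-1] = buf[1]*buf[-1] = 3*1 = 3 → [6, 3, 4, 9, 3]
append buf[-1]+buf[0] = 3+6 = 9 → [6, 3, 4, 9, 3, 9]
buf[5] = buf[5]-buf[-1] = 9-9 = 0 → [6, 3, 4, 9, 3, 0]
append buf[0]+buf[-1] = 6+0 = 6 → [6, 3, 4, 9, 3, 0, 6]
append buf[0]+buf[3] = 6+9 = 15 → [6, 3, 4, 9, 3, 0, 6, 15]
pop(4) removes 3 → [6, 3, 4, 9, 0, 6, 15]
buf[3] = 2 → [6, 3, 4, 2, 0, 6, 15]
buf[-1]-buf[1] = 15-3 = 12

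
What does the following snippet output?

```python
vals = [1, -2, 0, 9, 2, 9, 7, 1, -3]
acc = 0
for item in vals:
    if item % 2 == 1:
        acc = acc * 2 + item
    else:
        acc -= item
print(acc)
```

item=1: odd, acc = 0*2+1 = 1
item=-2: not odd, acc = 1-(-2) = 3
item=0: not odd, acc = 3-0 = 3
item=9: odd, acc = 3*2+9 = 15
item=2: not odd, acc = 15-2 = 13
item=9: odd, acc = 13*2+9 = 35
item=7: odd, acc = 35*2+7 = 77
item=1: odd, acc = 77*2+1 = 155
item=-3: odd, acc = 155*2+(-3) = 307

307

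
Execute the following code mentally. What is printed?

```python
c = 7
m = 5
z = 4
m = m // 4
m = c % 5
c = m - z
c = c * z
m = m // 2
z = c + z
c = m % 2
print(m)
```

1

m = 5//4 = 1
m = 7%5 = 2
c = 2-4 = -2
c = (-2)*4 = -8
m = 2//2 = 1
z = (-8)+4 = -4
c = 1%2 = 1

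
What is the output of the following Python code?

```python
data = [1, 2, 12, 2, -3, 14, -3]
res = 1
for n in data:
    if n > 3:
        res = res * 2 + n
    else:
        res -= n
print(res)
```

n=1: not >3, res = 1-1 = 0
n=2: not >3, res = 0-2 = -2
n=12: >3, res = (-2)*2+12 = 8
n=2: not >3, res = 8-2 = 6
n=-3: not >3, res = 6-(-3) = 9
n=14: >3, res = 9*2+14 = 32
n=-3: not >3, res = 32-(-3) = 35

35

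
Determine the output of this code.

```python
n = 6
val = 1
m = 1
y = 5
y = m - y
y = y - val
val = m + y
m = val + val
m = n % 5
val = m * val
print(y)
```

-5

y = 1-5 = -4
y = (-4)-1 = -5
val = 1+(-5) = -4
m = (-4)+(-4) = -8
m = 6%5 = 1
val = 1*(-4) = -4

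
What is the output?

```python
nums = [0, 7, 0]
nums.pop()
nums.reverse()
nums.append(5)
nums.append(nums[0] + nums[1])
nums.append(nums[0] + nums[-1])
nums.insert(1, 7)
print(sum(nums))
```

40

pop() removes 0 → [0, 7]
reverse → [7, 0]
append 5 → [7, 0, 5]
append nums[0]+nums[1] = 7+0 = 7 → [7, 0, 5, 7]
append nums[0]+nums[-1] = 7+7 = 14 → [7, 0, 5, 7, 14]
insert 7 at 1 → [7, 7, 0, 5, 7, 14]
sum = 40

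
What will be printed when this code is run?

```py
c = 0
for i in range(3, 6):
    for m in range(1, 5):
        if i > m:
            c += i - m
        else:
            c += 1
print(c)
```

i=3,m=1: 3>1, c = 0+2 = 2
i=3,m=2: 3>2, c = 2+1 = 3
i=3,m=3: not 3>3, c = 3+1 = 4
i=3,m=4: not 3>4, c = 4+1 = 5
i=4,m=1: 4>1, c = 5+3 = 8
i=4,m=2: 4>2, c = 8+2 = 10
i=4,m=3: 4>3, c = 10+1 = 11
i=4,m=4: not 4>4, c = 11+1 = 12
i=5,m=1: 5>1, c = 12+4 = 16
i=5,m=2: 5>2, c = 16+3 = 19
i=5,m=3: 5>3, c = 19+2 = 21
i=5,m=4: 5>4, c = 21+1 = 22

22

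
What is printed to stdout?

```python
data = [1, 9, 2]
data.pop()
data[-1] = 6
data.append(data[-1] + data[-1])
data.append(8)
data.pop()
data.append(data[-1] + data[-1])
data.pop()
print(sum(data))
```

pop() removes 2 → [1, 9]
data[-1] = 6 → [1, 6]
append data[-1]+data[-1] = 6+6 = 12 → [1, 6, 12]
append 8 → [1, 6, 12, 8]
pop() removes 8 → [1, 6, 12]
append data[-1]+data[-1] = 12+12 = 24 → [1, 6, 12, 24]
pop() removes 24 → [1, 6, 12]
sum = 19

19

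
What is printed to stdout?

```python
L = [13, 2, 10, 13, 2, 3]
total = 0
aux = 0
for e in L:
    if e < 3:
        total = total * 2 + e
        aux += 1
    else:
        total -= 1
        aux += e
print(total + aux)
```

38

e=13: not <3, total = 0-1 = -1; aux=13
e=2: <3, total = (-1)*2+2 = 0; aux=14
e=10: not <3, total = 0-1 = -1; aux=24
e=13: not <3, total = (-1)-1 = -2; aux=37
e=2: <3, total = (-2)*2+2 = -2; aux=38
e=3: not <3, total = (-2)-1 = -3; aux=41
total+aux = (-3)+41 = 38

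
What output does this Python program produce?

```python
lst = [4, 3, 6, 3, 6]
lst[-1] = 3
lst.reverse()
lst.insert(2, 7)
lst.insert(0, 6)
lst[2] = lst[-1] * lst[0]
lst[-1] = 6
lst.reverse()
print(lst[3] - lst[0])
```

lst[-1] = 3 → [4, 3, 6, 3, 3]
reverse → [3, 3, 6, 3, 4]
insert 7 at 2 → [3, 3, 7, 6, 3, 4]
insert 6 at 0 → [6, 3, 3, 7, 6, 3, 4]
lst[2] = lst[-1]*lst[0] = 4*6 = 24 → [6, 3, 24, 7, 6, 3, 4]
lst[-1] = 6 → [6, 3, 24, 7, 6, 3, 6]
reverse → [6, 3, 6, 7, 24, 3, 6]
lst[3]-lst[0] = 7-6 = 1

1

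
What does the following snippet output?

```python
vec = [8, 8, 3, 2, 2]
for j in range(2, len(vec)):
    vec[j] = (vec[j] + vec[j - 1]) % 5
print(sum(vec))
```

j=2: vec[2] = (3+8)%5 = 1 → [8, 8, 1, 2, 2]
j=3: vec[3] = (2+1)%5 = 3 → [8, 8, 1, 3, 2]
j=4: vec[4] = (2+3)%5 = 0 → [8, 8, 1, 3, 0]
sum = 20

20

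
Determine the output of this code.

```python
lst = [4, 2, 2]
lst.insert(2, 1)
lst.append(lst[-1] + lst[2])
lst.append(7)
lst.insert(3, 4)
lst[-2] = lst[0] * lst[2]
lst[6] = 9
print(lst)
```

insert 1 at 2 → [4, 2, 1, 2]
append lst[-1]+lst[2] = 2+1 = 3 → [4, 2, 1, 2, 3]
append 7 → [4, 2, 1, 2, 3, 7]
insert 4 at 3 → [4, 2, 1, 4, 2, 3, 7]
lst[-2] = lst[0]*lst[2] = 4*1 = 4 → [4, 2, 1, 4, 2, 4, 7]
lst[6] = 9 → [4, 2, 1, 4, 2, 4, 9]

[4, 2, 1, 4, 2, 4, 9]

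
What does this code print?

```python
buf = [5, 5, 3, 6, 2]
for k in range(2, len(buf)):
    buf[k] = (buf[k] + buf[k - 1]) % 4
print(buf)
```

[5, 5, 0, 2, 0]

k=2: buf[2] = (3+5)%4 = 0 → [5, 5, 0, 6, 2]
k=3: buf[3] = (6+0)%4 = 2 → [5, 5, 0, 2, 2]
k=4: buf[4] = (2+2)%4 = 0 → [5, 5, 0, 2, 0]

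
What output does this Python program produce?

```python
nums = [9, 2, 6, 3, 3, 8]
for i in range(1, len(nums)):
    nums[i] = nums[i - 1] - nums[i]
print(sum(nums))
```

i=1: nums[1] = 9-2 = 7 → [9, 7, 6, 3, 3, 8]
i=2: nums[2] = 7-6 = 1 → [9, 7, 1, 3, 3, 8]
i=3: nums[3] = 1-3 = -2 → [9, 7, 1, -2, 3, 8]
i=4: nums[4] = (-2)-3 = -5 → [9, 7, 1, -2, -5, 8]
i=5: nums[5] = (-5)-8 = -13 → [9, 7, 1, -2, -5, -13]
sum = -3

-3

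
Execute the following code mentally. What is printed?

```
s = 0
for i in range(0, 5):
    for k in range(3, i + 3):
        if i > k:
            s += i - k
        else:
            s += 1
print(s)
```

i=1,k=3: not 1>3, s = 0+1 = 1
i=2,k=3: not 2>3, s = 1+1 = 2
i=2,k=4: not 2>4, s = 2+1 = 3
i=3,k=3: not 3>3, s = 3+1 = 4
i=3,k=4: not 3>4, s = 4+1 = 5
i=3,k=5: not 3>5, s = 5+1 = 6
i=4,k=3: 4>3, s = 6+1 = 7
i=4,k=4: not 4>4, s = 7+1 = 8
i=4,k=5: not 4>5, s = 8+1 = 9
i=4,k=6: not 4>6, s = 9+1 = 10

10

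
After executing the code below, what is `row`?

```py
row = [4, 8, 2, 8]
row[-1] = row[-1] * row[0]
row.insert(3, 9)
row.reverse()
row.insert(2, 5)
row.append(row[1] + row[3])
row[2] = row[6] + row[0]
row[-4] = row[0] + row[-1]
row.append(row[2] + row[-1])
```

[32, 9, 43, 43, 8, 4, 11, 54]

row[-1] = row[-1]*row[0] = 8*4 = 32 → [4, 8, 2, 32]
insert 9 at 3 → [4, 8, 2, 9, 32]
reverse → [32, 9, 2, 8, 4]
insert 5 at 2 → [32, 9, 5, 2, 8, 4]
append row[1]+row[3] = 9+2 = 11 → [32, 9, 5, 2, 8, 4, 11]
row[2] = row[6]+row[0] = 11+32 = 43 → [32, 9, 43, 2, 8, 4, 11]
row[-4] = row[0]+row[-1] = 32+11 = 43 → [32, 9, 43, 43, 8, 4, 11]
append row[2]+row[-1] = 43+11 = 54 → [32, 9, 43, 43, 8, 4, 11, 54]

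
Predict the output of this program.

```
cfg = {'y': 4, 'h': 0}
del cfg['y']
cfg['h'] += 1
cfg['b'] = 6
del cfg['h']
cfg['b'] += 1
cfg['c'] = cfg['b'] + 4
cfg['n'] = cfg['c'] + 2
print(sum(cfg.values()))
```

del 'y' → {'h': 0}
cfg['h'] = 0+1 = 1 → {'h': 1}
cfg['b'] = 6 → {'h': 1, 'b': 6}
del 'h' → {'b': 6}
cfg['b'] = 6+1 = 7 → {'b': 7}
cfg['c'] = cfg['b']+4 = 11 → {'b': 7, 'c': 11}
cfg['n'] = cfg['c']+2 = 13 → {'b': 7, 'c': 11, 'n': 13}
sum of values = 31

31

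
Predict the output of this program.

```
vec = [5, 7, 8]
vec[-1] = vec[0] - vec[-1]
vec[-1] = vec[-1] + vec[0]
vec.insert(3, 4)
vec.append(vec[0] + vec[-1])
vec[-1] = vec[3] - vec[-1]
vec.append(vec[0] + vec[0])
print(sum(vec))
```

vec[-1] = vec[0]-vec[-1] = 5-8 = -3 → [5, 7, -3]
vec[-1] = vec[-1]+vec[0] = (-3)+5 = 2 → [5, 7, 2]
insert 4 at 3 → [5, 7, 2, 4]
append vec[0]+vec[-1] = 5+4 = 9 → [5, 7, 2, 4, 9]
vec[-1] = vec[3]-vec[-1] = 4-9 = -5 → [5, 7, 2, 4, -5]
append vec[0]+vec[0] = 5+5 = 10 → [5, 7, 2, 4, -5, 10]
sum = 23

23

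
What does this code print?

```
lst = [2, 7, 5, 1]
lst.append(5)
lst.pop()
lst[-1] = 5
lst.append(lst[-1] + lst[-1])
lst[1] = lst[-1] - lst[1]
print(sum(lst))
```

25

append 5 → [2, 7, 5, 1, 5]
pop() removes 5 → [2, 7, 5, 1]
lst[-1] = 5 → [2, 7, 5, 5]
append lst[-1]+lst[-1] = 5+5 = 10 → [2, 7, 5, 5, 10]
lst[1] = lst[-1]-lst[1] = 10-7 = 3 → [2, 3, 5, 5, 10]
sum = 25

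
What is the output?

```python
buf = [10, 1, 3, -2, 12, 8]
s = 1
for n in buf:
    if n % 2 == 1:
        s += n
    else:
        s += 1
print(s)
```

9

n=10: not odd, s = 1+1 = 2
n=1: odd, s = 2+1 = 3
n=3: odd, s = 3+3 = 6
n=-2: not odd, s = 6+1 = 7
n=12: not odd, s = 7+1 = 8
n=8: not odd, s = 8+1 = 9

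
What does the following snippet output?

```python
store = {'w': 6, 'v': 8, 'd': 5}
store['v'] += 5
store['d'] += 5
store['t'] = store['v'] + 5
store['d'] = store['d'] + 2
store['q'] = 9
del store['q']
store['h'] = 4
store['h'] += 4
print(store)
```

store['v'] = 8+5 = 13 → {'w': 6, 'v': 13, 'd': 5}
store['d'] = 5+5 = 10 → {'w': 6, 'v': 13, 'd': 10}
store['t'] = store['v']+5 = 18 → {'w': 6, 'v': 13, 'd': 10, 't': 18}
store['d'] = store['d']+2 = 12 → {'w': 6, 'v': 13, 'd': 12, 't': 18}
store['q'] = 9 → {'w': 6, 'v': 13, 'd': 12, 't': 18, 'q': 9}
del 'q' → {'w': 6, 'v': 13, 'd': 12, 't': 18}
store['h'] = 4 → {'w': 6, 'v': 13, 'd': 12, 't': 18, 'h': 4}
store['h'] = 4+4 = 8 → {'w': 6, 'v': 13, 'd': 12, 't': 18, 'h': 8}

{'w': 6, 'v': 13, 'd': 12, 't': 18, 'h': 8}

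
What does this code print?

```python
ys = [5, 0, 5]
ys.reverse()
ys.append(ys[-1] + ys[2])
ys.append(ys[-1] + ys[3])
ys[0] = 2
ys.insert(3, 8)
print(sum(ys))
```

45

reverse → [5, 0, 5]
append ys[-1]+ys[2] = 5+5 = 10 → [5, 0, 5, 10]
append ys[-1]+ys[3] = 10+10 = 20 → [5, 0, 5, 10, 20]
ys[0] = 2 → [2, 0, 5, 10, 20]
insert 8 at 3 → [2, 0, 5, 8, 10, 20]
sum = 45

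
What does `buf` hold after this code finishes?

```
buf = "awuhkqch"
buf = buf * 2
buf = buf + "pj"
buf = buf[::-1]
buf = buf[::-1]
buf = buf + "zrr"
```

'awuhkqchawuhkqchpjzrr'

repeat ×2 → 'awuhkqchawuhkqch'
+ 'pj' → 'awuhkqchawuhkqchpj'
reverse → 'jphcqkhuwahcqkhuwa'
reverse → 'awuhkqchawuhkqchpj'
+ 'zrr' → 'awuhkqchawuhkqchpjzrr'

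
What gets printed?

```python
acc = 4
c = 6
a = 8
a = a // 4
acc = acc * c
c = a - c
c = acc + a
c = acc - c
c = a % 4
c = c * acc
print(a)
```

2

a = 8//4 = 2
acc = 4*6 = 24
c = 2-6 = -4
c = 24+2 = 26
c = 24-26 = -2
c = 2%4 = 2
c = 2*24 = 48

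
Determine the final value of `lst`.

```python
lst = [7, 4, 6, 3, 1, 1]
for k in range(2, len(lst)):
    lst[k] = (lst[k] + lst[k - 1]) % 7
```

k=2: lst[2] = (6+4)%7 = 3 → [7, 4, 3, 3, 1, 1]
k=3: lst[3] = (3+3)%7 = 6 → [7, 4, 3, 6, 1, 1]
k=4: lst[4] = (1+6)%7 = 0 → [7, 4, 3, 6, 0, 1]
k=5: lst[5] = (1+0)%7 = 1 → [7, 4, 3, 6, 0, 1]

[7, 4, 3, 6, 0, 1]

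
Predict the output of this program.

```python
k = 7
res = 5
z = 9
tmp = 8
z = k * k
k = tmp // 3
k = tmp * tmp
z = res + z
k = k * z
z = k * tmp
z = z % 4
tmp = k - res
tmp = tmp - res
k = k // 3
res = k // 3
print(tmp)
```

3446

z = 7*7 = 49
k = 8//3 = 2
k = 8*8 = 64
z = 5+49 = 54
k = 64*54 = 3456
z = 3456*8 = 27648
z = 27648%4 = 0
tmp = 3456-5 = 3451
tmp = 3451-5 = 3446
k = 3456//3 = 1152
res = 1152//3 = 384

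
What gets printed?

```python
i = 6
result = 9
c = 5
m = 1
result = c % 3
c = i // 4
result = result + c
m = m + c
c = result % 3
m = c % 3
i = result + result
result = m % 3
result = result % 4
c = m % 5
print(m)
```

0

result = 5%3 = 2
c = 6//4 = 1
result = 2+1 = 3
m = 1+1 = 2
c = 3%3 = 0
m = 0%3 = 0
i = 3+3 = 6
result = 0%3 = 0
result = 0%4 = 0
c = 0%5 = 0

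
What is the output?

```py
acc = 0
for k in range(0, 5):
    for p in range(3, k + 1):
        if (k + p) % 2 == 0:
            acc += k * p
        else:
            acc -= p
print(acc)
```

k=3,p=3: even sum, acc = 0+9 = 9
k=4,p=3: odd sum, acc = 9-3 = 6
k=4,p=4: even sum, acc = 6+16 = 22

22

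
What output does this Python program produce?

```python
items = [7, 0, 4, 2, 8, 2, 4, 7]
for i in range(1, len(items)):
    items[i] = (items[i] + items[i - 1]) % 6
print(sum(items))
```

i=1: items[1] = (0+7)%6 = 1 → [7, 1, 4, 2, 8, 2, 4, 7]
i=2: items[2] = (4+1)%6 = 5 → [7, 1, 5, 2, 8, 2, 4, 7]
i=3: items[3] = (2+5)%6 = 1 → [7, 1, 5, 1, 8, 2, 4, 7]
i=4: items[4] = (8+1)%6 = 3 → [7, 1, 5, 1, 3, 2, 4, 7]
i=5: items[5] = (2+3)%6 = 5 → [7, 1, 5, 1, 3, 5, 4, 7]
i=6: items[6] = (4+5)%6 = 3 → [7, 1, 5, 1, 3, 5, 3, 7]
i=7: items[7] = (7+3)%6 = 4 → [7, 1, 5, 1, 3, 5, 3, 4]
sum = 29

29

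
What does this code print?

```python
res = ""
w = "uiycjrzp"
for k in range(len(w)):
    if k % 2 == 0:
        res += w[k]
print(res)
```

k=0: add 'u' → 'u'
k=1: skip
k=2: add 'y' → 'uy'
k=3: skip
k=4: add 'j' → 'uyj'
k=5: skip
k=6: add 'z' → 'uyjz'
k=7: skip

uyjz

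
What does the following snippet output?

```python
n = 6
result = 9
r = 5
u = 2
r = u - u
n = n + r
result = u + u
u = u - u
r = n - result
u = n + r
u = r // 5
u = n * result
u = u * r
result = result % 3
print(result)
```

r = 2-2 = 0
n = 6+0 = 6
result = 2+2 = 4
u = 2-2 = 0
r = 6-4 = 2
u = 6+2 = 8
u = 2//5 = 0
u = 6*4 = 24
u = 24*2 = 48
result = 4%3 = 1

1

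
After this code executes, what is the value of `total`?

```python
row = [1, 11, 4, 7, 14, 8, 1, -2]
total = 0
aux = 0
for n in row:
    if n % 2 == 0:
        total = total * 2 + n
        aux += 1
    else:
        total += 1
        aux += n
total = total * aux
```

3456

n=1: not even, total = 0+1 = 1; aux=1
n=11: not even, total = 1+1 = 2; aux=12
n=4: even, total = 2*2+4 = 8; aux=13
n=7: not even, total = 8+1 = 9; aux=20
n=14: even, total = 9*2+14 = 32; aux=21
n=8: even, total = 32*2+8 = 72; aux=22
n=1: not even, total = 72+1 = 73; aux=23
n=-2: even, total = 73*2+(-2) = 144; aux=24
total*aux = 144*24 = 3456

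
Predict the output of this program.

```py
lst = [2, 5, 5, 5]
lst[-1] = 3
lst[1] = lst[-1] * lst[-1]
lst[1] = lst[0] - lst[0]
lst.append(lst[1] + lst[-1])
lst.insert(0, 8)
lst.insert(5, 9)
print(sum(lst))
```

lst[-1] = 3 → [2, 5, 5, 3]
lst[1] = lst[-1]*lst[-1] = 3*3 = 9 → [2, 9, 5, 3]
lst[1] = lst[0]-lst[0] = 2-2 = 0 → [2, 0, 5, 3]
append lst[1]+lst[-1] = 0+3 = 3 → [2, 0, 5, 3, 3]
insert 8 at 0 → [8, 2, 0, 5, 3, 3]
insert 9 at 5 → [8, 2, 0, 5, 3, 9, 3]
sum = 30

30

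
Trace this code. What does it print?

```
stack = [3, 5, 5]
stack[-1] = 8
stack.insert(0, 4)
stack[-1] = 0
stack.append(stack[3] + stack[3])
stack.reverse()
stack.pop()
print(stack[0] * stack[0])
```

0

stack[-1] = 8 → [3, 5, 8]
insert 4 at 0 → [4, 3, 5, 8]
stack[-1] = 0 → [4, 3, 5, 0]
append stack[3]+stack[3] = 0+0 = 0 → [4, 3, 5, 0, 0]
reverse → [0, 0, 5, 3, 4]
pop() removes 4 → [0, 0, 5, 3]
stack[0]*stack[0] = 0*0 = 0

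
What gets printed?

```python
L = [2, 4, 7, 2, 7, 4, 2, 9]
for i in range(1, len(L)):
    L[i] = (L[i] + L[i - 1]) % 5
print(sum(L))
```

14

i=1: L[1] = (4+2)%5 = 1 → [2, 1, 7, 2, 7, 4, 2, 9]
i=2: L[2] = (7+1)%5 = 3 → [2, 1, 3, 2, 7, 4, 2, 9]
i=3: L[3] = (2+3)%5 = 0 → [2, 1, 3, 0, 7, 4, 2, 9]
i=4: L[4] = (7+0)%5 = 2 → [2, 1, 3, 0, 2, 4, 2, 9]
i=5: L[5] = (4+2)%5 = 1 → [2, 1, 3, 0, 2, 1, 2, 9]
i=6: L[6] = (2+1)%5 = 3 → [2, 1, 3, 0, 2, 1, 3, 9]
i=7: L[7] = (9+3)%5 = 2 → [2, 1, 3, 0, 2, 1, 3, 2]
sum = 14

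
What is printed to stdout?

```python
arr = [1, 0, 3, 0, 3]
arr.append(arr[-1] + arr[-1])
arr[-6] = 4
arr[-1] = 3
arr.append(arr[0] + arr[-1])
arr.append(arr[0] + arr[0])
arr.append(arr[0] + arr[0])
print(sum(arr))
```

append arr[-1]+arr[-1] = 3+3 = 6 → [1, 0, 3, 0, 3, 6]
arr[-6] = 4 → [4, 0, 3, 0, 3, 6]
arr[-1] = 3 → [4, 0, 3, 0, 3, 3]
append arr[0]+arr[-1] = 4+3 = 7 → [4, 0, 3, 0, 3, 3, 7]
append arr[0]+arr[0] = 4+4 = 8 → [4, 0, 3, 0, 3, 3, 7, 8]
append arr[0]+arr[0] = 4+4 = 8 → [4, 0, 3, 0, 3, 3, 7, 8, 8]
sum = 36

36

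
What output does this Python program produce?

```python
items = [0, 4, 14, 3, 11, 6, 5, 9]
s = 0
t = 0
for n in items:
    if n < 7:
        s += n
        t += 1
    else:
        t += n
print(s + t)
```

n=0: <7, s = 0+0 = 0; t=1
n=4: <7, s = 0+4 = 4; t=2
n=14: not <7; t=16
n=3: <7, s = 4+3 = 7; t=17
n=11: not <7; t=28
n=6: <7, s = 7+6 = 13; t=29
n=5: <7, s = 13+5 = 18; t=30
n=9: not <7; t=39
s+t = 18+39 = 57

57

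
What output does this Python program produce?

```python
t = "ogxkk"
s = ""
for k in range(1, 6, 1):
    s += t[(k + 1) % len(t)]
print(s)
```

k=1: add t[2]='x' → 'x'
k=2: add t[3]='k' → 'xk'
k=3: add t[4]='k' → 'xkk'
k=4: add t[0]='o' → 'xkko'
k=5: add t[1]='g' → 'xkkog'

xkkog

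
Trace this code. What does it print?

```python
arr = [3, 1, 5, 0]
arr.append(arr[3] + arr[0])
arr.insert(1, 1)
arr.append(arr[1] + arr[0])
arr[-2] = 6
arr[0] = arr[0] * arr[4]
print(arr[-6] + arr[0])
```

append arr[3]+arr[0] = 0+3 = 3 → [3, 1, 5, 0, 3]
insert 1 at 1 → [3, 1, 1, 5, 0, 3]
append arr[1]+arr[0] = 1+3 = 4 → [3, 1, 1, 5, 0, 3, 4]
arr[-2] = 6 → [3, 1, 1, 5, 0, 6, 4]
arr[0] = arr[0]*arr[4] = 3*0 = 0 → [0, 1, 1, 5, 0, 6, 4]
arr[-6]+arr[0] = 1+0 = 1

1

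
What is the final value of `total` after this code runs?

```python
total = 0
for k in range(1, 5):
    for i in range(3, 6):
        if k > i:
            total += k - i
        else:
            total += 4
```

k=1,i=3: not 1>3, total = 0+4 = 4
k=1,i=4: not 1>4, total = 4+4 = 8
k=1,i=5: not 1>5, total = 8+4 = 12
k=2,i=3: not 2>3, total = 12+4 = 16
k=2,i=4: not 2>4, total = 16+4 = 20
k=2,i=5: not 2>5, total = 20+4 = 24
k=3,i=3: not 3>3, total = 24+4 = 28
k=3,i=4: not 3>4, total = 28+4 = 32
k=3,i=5: not 3>5, total = 32+4 = 36
k=4,i=3: 4>3, total = 36+1 = 37
k=4,i=4: not 4>4, total = 37+4 = 41
k=4,i=5: not 4>5, total = 41+4 = 45

45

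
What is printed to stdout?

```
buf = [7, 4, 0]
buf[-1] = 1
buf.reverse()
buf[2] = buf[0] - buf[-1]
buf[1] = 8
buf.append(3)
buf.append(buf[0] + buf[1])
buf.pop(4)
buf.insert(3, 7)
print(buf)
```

[1, 8, -6, 7, 3]

buf[-1] = 1 → [7, 4, 1]
reverse → [1, 4, 7]
buf[2] = buf[0]-buf[-1] = 1-7 = -6 → [1, 4, -6]
buf[1] = 8 → [1, 8, -6]
append 3 → [1, 8, -6, 3]
append buf[0]+buf[1] = 1+8 = 9 → [1, 8, -6, 3, 9]
pop(4) removes 9 → [1, 8, -6, 3]
insert 7 at 3 → [1, 8, -6, 7, 3]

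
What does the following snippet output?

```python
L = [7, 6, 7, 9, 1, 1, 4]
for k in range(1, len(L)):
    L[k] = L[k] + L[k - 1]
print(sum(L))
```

165

k=1: L[1] = 6+7 = 13 → [7, 13, 7, 9, 1, 1, 4]
k=2: L[2] = 7+13 = 20 → [7, 13, 20, 9, 1, 1, 4]
k=3: L[3] = 9+20 = 29 → [7, 13, 20, 29, 1, 1, 4]
k=4: L[4] = 1+29 = 30 → [7, 13, 20, 29, 30, 1, 4]
k=5: L[5] = 1+30 = 31 → [7, 13, 20, 29, 30, 31, 4]
k=6: L[6] = 4+31 = 35 → [7, 13, 20, 29, 30, 31, 35]
sum = 165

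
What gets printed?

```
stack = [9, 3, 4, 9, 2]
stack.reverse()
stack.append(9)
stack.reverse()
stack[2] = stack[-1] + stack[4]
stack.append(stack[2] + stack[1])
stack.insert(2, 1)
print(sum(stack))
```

reverse → [2, 9, 4, 3, 9]
append 9 → [2, 9, 4, 3, 9, 9]
reverse → [9, 9, 3, 4, 9, 2]
stack[2] = stack[-1]+stack[4] = 2+9 = 11 → [9, 9, 11, 4, 9, 2]
append stack[2]+stack[1] = 11+9 = 20 → [9, 9, 11, 4, 9, 2, 20]
insert 1 at 2 → [9, 9, 1, 11, 4, 9, 2, 20]
sum = 65

65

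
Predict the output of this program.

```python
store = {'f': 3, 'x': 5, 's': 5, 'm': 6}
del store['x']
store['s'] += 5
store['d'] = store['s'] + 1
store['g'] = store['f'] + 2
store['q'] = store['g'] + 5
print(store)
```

del 'x' → {'f': 3, 's': 5, 'm': 6}
store['s'] = 5+5 = 10 → {'f': 3, 's': 10, 'm': 6}
store['d'] = store['s']+1 = 11 → {'f': 3, 's': 10, 'm': 6, 'd': 11}
store['g'] = store['f']+2 = 5 → {'f': 3, 's': 10, 'm': 6, 'd': 11, 'g': 5}
store['q'] = store['g']+5 = 10 → {'f': 3, 's': 10, 'm': 6, 'd': 11, 'g': 5, 'q': 10}

{'f': 3, 's': 10, 'm': 6, 'd': 11, 'g': 5, 'q': 10}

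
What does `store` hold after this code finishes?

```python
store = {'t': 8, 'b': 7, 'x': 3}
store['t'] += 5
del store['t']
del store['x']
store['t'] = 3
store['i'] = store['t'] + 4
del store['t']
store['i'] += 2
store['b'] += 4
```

{'b': 11, 'i': 9}

store['t'] = 8+5 = 13 → {'t': 13, 'b': 7, 'x': 3}
del 't' → {'b': 7, 'x': 3}
del 'x' → {'b': 7}
store['t'] = 3 → {'b': 7, 't': 3}
store['i'] = store['t']+4 = 7 → {'b': 7, 't': 3, 'i': 7}
del 't' → {'b': 7, 'i': 7}
store['i'] = 7+2 = 9 → {'b': 7, 'i': 9}
store['b'] = 7+4 = 11 → {'b': 11, 'i': 9}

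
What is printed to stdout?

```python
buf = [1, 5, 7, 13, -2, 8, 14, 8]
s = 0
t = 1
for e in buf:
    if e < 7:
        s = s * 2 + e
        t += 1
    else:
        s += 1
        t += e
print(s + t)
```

e=1: <7, s = 0*2+1 = 1; t=2
e=5: <7, s = 1*2+5 = 7; t=3
e=7: not <7, s = 7+1 = 8; t=10
e=13: not <7, s = 8+1 = 9; t=23
e=-2: <7, s = 9*2+(-2) = 16; t=24
e=8: not <7, s = 16+1 = 17; t=32
e=14: not <7, s = 17+1 = 18; t=46
e=8: not <7, s = 18+1 = 19; t=54
s+t = 19+54 = 73

73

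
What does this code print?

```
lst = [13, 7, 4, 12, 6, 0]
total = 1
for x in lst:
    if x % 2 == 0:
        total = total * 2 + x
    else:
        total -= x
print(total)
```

x=13: not even, total = 1-13 = -12
x=7: not even, total = (-12)-7 = -19
x=4: even, total = (-19)*2+4 = -34
x=12: even, total = (-34)*2+12 = -56
x=6: even, total = (-56)*2+6 = -106
x=0: even, total = (-106)*2+0 = -212

-212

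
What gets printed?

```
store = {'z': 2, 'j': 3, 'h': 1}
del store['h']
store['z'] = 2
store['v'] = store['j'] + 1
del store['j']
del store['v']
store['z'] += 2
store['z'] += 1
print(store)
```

{'z': 5}

del 'h' → {'z': 2, 'j': 3}
store['z'] = 2 → {'z': 2, 'j': 3}
store['v'] = store['j']+1 = 4 → {'z': 2, 'j': 3, 'v': 4}
del 'j' → {'z': 2, 'v': 4}
del 'v' → {'z': 2}
store['z'] = 2+2 = 4 → {'z': 4}
store['z'] = 4+1 = 5 → {'z': 5}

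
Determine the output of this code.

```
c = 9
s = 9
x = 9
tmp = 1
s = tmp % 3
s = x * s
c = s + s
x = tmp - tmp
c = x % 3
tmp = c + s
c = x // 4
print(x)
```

s = 1%3 = 1
s = 9*1 = 9
c = 9+9 = 18
x = 1-1 = 0
c = 0%3 = 0
tmp = 0+9 = 9
c = 0//4 = 0

0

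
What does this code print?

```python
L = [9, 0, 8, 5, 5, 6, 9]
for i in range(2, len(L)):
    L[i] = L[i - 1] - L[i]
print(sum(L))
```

-87

i=2: L[2] = 0-8 = -8 → [9, 0, -8, 5, 5, 6, 9]
i=3: L[3] = (-8)-5 = -13 → [9, 0, -8, -13, 5, 6, 9]
i=4: L[4] = (-13)-5 = -18 → [9, 0, -8, -13, -18, 6, 9]
i=5: L[5] = (-18)-6 = -24 → [9, 0, -8, -13, -18, -24, 9]
i=6: L[6] = (-24)-9 = -33 → [9, 0, -8, -13, -18, -24, -33]
sum = -87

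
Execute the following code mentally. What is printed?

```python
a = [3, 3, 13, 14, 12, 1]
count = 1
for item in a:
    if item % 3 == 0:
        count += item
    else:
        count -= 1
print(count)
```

16

item=3: %3==0, count = 1+3 = 4
item=3: %3==0, count = 4+3 = 7
item=13: not %3==0, count = 7-1 = 6
item=14: not %3==0, count = 6-1 = 5
item=12: %3==0, count = 5+12 = 17
item=1: not %3==0, count = 17-1 = 16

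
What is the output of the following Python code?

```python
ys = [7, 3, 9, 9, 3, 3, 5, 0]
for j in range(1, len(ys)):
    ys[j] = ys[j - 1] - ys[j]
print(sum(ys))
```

-95

j=1: ys[1] = 7-3 = 4 → [7, 4, 9, 9, 3, 3, 5, 0]
j=2: ys[2] = 4-9 = -5 → [7, 4, -5, 9, 3, 3, 5, 0]
j=3: ys[3] = (-5)-9 = -14 → [7, 4, -5, -14, 3, 3, 5, 0]
j=4: ys[4] = (-14)-3 = -17 → [7, 4, -5, -14, -17, 3, 5, 0]
j=5: ys[5] = (-17)-3 = -20 → [7, 4, -5, -14, -17, -20, 5, 0]
j=6: ys[6] = (-20)-5 = -25 → [7, 4, -5, -14, -17, -20, -25, 0]
j=7: ys[7] = (-25)-0 = -25 → [7, 4, -5, -14, -17, -20, -25, -25]
sum = -95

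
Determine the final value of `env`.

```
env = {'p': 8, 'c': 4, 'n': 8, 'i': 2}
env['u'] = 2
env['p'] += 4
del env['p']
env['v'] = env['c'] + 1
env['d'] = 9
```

env['u'] = 2 → {'p': 8, 'c': 4, 'n': 8, 'i': 2, 'u': 2}
env['p'] = 8+4 = 12 → {'p': 12, 'c': 4, 'n': 8, 'i': 2, 'u': 2}
del 'p' → {'c': 4, 'n': 8, 'i': 2, 'u': 2}
env['v'] = env['c']+1 = 5 → {'c': 4, 'n': 8, 'i': 2, 'u': 2, 'v': 5}
env['d'] = 9 → {'c': 4, 'n': 8, 'i': 2, 'u': 2, 'v': 5, 'd': 9}

{'c': 4, 'n': 8, 'i': 2, 'u': 2, 'v': 5, 'd': 9}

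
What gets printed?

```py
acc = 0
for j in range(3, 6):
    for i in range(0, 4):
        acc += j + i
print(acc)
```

66

j=3,i=0: acc = 0+3 = 3
j=3,i=1: acc = 3+4 = 7
j=3,i=2: acc = 7+5 = 12
j=3,i=3: acc = 12+6 = 18
j=4,i=0: acc = 18+4 = 22
j=4,i=1: acc = 22+5 = 27
j=4,i=2: acc = 27+6 = 33
j=4,i=3: acc = 33+7 = 40
j=5,i=0: acc = 40+5 = 45
j=5,i=1: acc = 45+6 = 51
j=5,i=2: acc = 51+7 = 58
j=5,i=3: acc = 58+8 = 66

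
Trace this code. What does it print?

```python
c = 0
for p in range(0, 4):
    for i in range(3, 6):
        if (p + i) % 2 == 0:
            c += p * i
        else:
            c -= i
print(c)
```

16

p=0,i=3: odd sum, c = 0-3 = -3
p=0,i=4: even sum, c = (-3)+0 = -3
p=0,i=5: odd sum, c = (-3)-5 = -8
p=1,i=3: even sum, c = (-8)+3 = -5
p=1,i=4: odd sum, c = (-5)-4 = -9
p=1,i=5: even sum, c = (-9)+5 = -4
p=2,i=3: odd sum, c = (-4)-3 = -7
p=2,i=4: even sum, c = (-7)+8 = 1
p=2,i=5: odd sum, c = 1-5 = -4
p=3,i=3: even sum, c = (-4)+9 = 5
p=3,i=4: odd sum, c = 5-4 = 1
p=3,i=5: even sum, c = 1+15 = 16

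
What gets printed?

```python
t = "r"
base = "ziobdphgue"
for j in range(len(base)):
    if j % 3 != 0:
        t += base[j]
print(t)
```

riodpgu

j=0: skip
j=1: add 'i' → 'ri'
j=2: add 'o' → 'rio'
j=3: skip
j=4: add 'd' → 'riod'
j=5: add 'p' → 'riodp'
j=6: skip
j=7: add 'g' → 'riodpg'
j=8: add 'u' → 'riodpgu'
j=9: skip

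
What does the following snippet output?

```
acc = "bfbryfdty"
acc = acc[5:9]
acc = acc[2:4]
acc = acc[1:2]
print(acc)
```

slice [5:9] → 'fdty'
slice [2:4] → 'ty'
slice [1:2] → 'y'

y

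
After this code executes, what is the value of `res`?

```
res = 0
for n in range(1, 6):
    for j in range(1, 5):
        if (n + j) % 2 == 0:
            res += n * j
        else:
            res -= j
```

46

n=1,j=1: even sum, res = 0+1 = 1
n=1,j=2: odd sum, res = 1-2 = -1
n=1,j=3: even sum, res = (-1)+3 = 2
n=1,j=4: odd sum, res = 2-4 = -2
n=2,j=1: odd sum, res = (-2)-1 = -3
n=2,j=2: even sum, res = (-3)+4 = 1
n=2,j=3: odd sum, res = 1-3 = -2
n=2,j=4: even sum, res = (-2)+8 = 6
n=3,j=1: even sum, res = 6+3 = 9
n=3,j=2: odd sum, res = 9-2 = 7
n=3,j=3: even sum, res = 7+9 = 16
n=3,j=4: odd sum, res = 16-4 = 12
n=4,j=1: odd sum, res = 12-1 = 11
n=4,j=2: even sum, res = 11+8 = 19
n=4,j=3: odd sum, res = 19-3 = 16
n=4,j=4: even sum, res = 16+16 = 32
n=5,j=1: even sum, res = 32+5 = 37
n=5,j=2: odd sum, res = 37-2 = 35
n=5,j=3: even sum, res = 35+15 = 50
n=5,j=4: odd sum, res = 50-4 = 46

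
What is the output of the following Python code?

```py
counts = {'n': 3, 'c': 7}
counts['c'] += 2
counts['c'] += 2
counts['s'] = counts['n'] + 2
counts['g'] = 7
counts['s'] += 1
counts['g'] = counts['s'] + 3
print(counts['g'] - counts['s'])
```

counts['c'] = 7+2 = 9 → {'n': 3, 'c': 9}
counts['c'] = 9+2 = 11 → {'n': 3, 'c': 11}
counts['s'] = counts['n']+2 = 5 → {'n': 3, 'c': 11, 's': 5}
counts['g'] = 7 → {'n': 3, 'c': 11, 's': 5, 'g': 7}
counts['s'] = 5+1 = 6 → {'n': 3, 'c': 11, 's': 6, 'g': 7}
counts['g'] = counts['s']+3 = 9 → {'n': 3, 'c': 11, 's': 6, 'g': 9}
counts['g']-counts['s'] = 9-6 = 3

3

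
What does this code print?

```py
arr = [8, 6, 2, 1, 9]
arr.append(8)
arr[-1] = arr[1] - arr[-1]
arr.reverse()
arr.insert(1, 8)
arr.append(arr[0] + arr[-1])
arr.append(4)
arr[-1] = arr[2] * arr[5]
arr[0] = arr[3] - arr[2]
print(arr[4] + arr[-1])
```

append 8 → [8, 6, 2, 1, 9, 8]
arr[-1] = arr[1]-arr[-1] = 6-8 = -2 → [8, 6, 2, 1, 9, -2]
reverse → [-2, 9, 1, 2, 6, 8]
insert 8 at 1 → [-2, 8, 9, 1, 2, 6, 8]
append arr[0]+arr[-1] = (-2)+8 = 6 → [-2, 8, 9, 1, 2, 6, 8, 6]
append 4 → [-2, 8, 9, 1, 2, 6, 8, 6, 4]
arr[-1] = arr[2]*arr[5] = 9*6 = 54 → [-2, 8, 9, 1, 2, 6, 8, 6, 54]
arr[0] = arr[3]-arr[2] = 1-9 = -8 → [-8, 8, 9, 1, 2, 6, 8, 6, 54]
arr[4]+arr[-1] = 2+54 = 56

56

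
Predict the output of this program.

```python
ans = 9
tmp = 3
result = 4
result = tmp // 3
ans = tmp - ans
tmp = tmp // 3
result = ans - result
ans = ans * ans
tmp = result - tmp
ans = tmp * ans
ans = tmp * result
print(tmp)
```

-8

result = 3//3 = 1
ans = 3-9 = -6
tmp = 3//3 = 1
result = (-6)-1 = -7
ans = (-6)*(-6) = 36
tmp = (-7)-1 = -8
ans = (-8)*36 = -288
ans = (-8)*(-7) = 56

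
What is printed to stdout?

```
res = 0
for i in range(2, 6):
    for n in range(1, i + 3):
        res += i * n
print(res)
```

289

i=2,n=1: res = 0+2 = 2
i=2,n=2: res = 2+4 = 6
i=2,n=3: res = 6+6 = 12
i=2,n=4: res = 12+8 = 20
i=3,n=1: res = 20+3 = 23
i=3,n=2: res = 23+6 = 29
i=3,n=3: res = 29+9 = 38
i=3,n=4: res = 38+12 = 50
i=3,n=5: res = 50+15 = 65
i=4,n=1: res = 65+4 = 69
i=4,n=2: res = 69+8 = 77
i=4,n=3: res = 77+12 = 89
i=4,n=4: res = 89+16 = 105
i=4,n=5: res = 105+20 = 125
i=4,n=6: res = 125+24 = 149
i=5,n=1: res = 149+5 = 154
i=5,n=2: res = 154+10 = 164
i=5,n=3: res = 164+15 = 179
i=5,n=4: res = 179+20 = 199
i=5,n=5: res = 199+25 = 224
i=5,n=6: res = 224+30 = 254
i=5,n=7: res = 254+35 = 289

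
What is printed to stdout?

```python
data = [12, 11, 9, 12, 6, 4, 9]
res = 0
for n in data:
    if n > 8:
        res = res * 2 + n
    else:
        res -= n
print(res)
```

329

n=12: >8, res = 0*2+12 = 12
n=11: >8, res = 12*2+11 = 35
n=9: >8, res = 35*2+9 = 79
n=12: >8, res = 79*2+12 = 170
n=6: not >8, res = 170-6 = 164
n=4: not >8, res = 164-4 = 160
n=9: >8, res = 160*2+9 = 329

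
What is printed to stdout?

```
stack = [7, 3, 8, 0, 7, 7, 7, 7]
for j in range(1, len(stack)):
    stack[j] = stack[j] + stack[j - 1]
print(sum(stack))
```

195

j=1: stack[1] = 3+7 = 10 → [7, 10, 8, 0, 7, 7, 7, 7]
j=2: stack[2] = 8+10 = 18 → [7, 10, 18, 0, 7, 7, 7, 7]
j=3: stack[3] = 0+18 = 18 → [7, 10, 18, 18, 7, 7, 7, 7]
j=4: stack[4] = 7+18 = 25 → [7, 10, 18, 18, 25, 7, 7, 7]
j=5: stack[5] = 7+25 = 32 → [7, 10, 18, 18, 25, 32, 7, 7]
j=6: stack[6] = 7+32 = 39 → [7, 10, 18, 18, 25, 32, 39, 7]
j=7: stack[7] = 7+39 = 46 → [7, 10, 18, 18, 25, 32, 39, 46]
sum = 195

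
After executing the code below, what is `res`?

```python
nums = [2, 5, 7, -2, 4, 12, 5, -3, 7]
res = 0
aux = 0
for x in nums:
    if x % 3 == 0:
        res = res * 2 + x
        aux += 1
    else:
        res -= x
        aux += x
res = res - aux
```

x=2: not %3==0, res = 0-2 = -2; aux=2
x=5: not %3==0, res = (-2)-5 = -7; aux=7
x=7: not %3==0, res = (-7)-7 = -14; aux=14
x=-2: not %3==0, res = (-14)-(-2) = -12; aux=12
x=4: not %3==0, res = (-12)-4 = -16; aux=16
x=12: %3==0, res = (-16)*2+12 = -20; aux=17
x=5: not %3==0, res = (-20)-5 = -25; aux=22
x=-3: %3==0, res = (-25)*2+(-3) = -53; aux=23
x=7: not %3==0, res = (-53)-7 = -60; aux=30
res-aux = (-60)-30 = -90

-90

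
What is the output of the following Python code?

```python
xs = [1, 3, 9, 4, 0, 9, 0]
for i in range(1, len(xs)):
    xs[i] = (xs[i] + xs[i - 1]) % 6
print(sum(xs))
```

20

i=1: xs[1] = (3+1)%6 = 4 → [1, 4, 9, 4, 0, 9, 0]
i=2: xs[2] = (9+4)%6 = 1 → [1, 4, 1, 4, 0, 9, 0]
i=3: xs[3] = (4+1)%6 = 5 → [1, 4, 1, 5, 0, 9, 0]
i=4: xs[4] = (0+5)%6 = 5 → [1, 4, 1, 5, 5, 9, 0]
i=5: xs[5] = (9+5)%6 = 2 → [1, 4, 1, 5, 5, 2, 0]
i=6: xs[6] = (0+2)%6 = 2 → [1, 4, 1, 5, 5, 2, 2]
sum = 20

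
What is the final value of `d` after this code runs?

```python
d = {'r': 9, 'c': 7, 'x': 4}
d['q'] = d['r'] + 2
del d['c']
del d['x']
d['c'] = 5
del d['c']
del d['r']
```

d['q'] = d['r']+2 = 11 → {'r': 9, 'c': 7, 'x': 4, 'q': 11}
del 'c' → {'r': 9, 'x': 4, 'q': 11}
del 'x' → {'r': 9, 'q': 11}
d['c'] = 5 → {'r': 9, 'q': 11, 'c': 5}
del 'c' → {'r': 9, 'q': 11}
del 'r' → {'q': 11}

{'q': 11}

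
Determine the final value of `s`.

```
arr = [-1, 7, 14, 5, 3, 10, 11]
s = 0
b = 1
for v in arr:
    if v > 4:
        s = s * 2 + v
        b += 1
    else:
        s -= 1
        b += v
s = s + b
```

v=-1: not >4, s = 0-1 = -1; b=0
v=7: >4, s = (-1)*2+7 = 5; b=1
v=14: >4, s = 5*2+14 = 24; b=2
v=5: >4, s = 24*2+5 = 53; b=3
v=3: not >4, s = 53-1 = 52; b=6
v=10: >4, s = 52*2+10 = 114; b=7
v=11: >4, s = 114*2+11 = 239; b=8
s+b = 239+8 = 247

247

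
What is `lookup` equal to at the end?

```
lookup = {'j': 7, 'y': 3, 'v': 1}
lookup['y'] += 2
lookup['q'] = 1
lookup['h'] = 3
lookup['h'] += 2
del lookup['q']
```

lookup['y'] = 3+2 = 5 → {'j': 7, 'y': 5, 'v': 1}
lookup['q'] = 1 → {'j': 7, 'y': 5, 'v': 1, 'q': 1}
lookup['h'] = 3 → {'j': 7, 'y': 5, 'v': 1, 'q': 1, 'h': 3}
lookup['h'] = 3+2 = 5 → {'j': 7, 'y': 5, 'v': 1, 'q': 1, 'h': 5}
del 'q' → {'j': 7, 'y': 5, 'v': 1, 'h': 5}

{'j': 7, 'y': 5, 'v': 1, 'h': 5}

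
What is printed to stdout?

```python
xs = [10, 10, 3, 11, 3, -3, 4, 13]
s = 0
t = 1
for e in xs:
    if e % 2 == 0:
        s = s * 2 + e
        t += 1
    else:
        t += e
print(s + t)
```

e=10: even, s = 0*2+10 = 10; t=2
e=10: even, s = 10*2+10 = 30; t=3
e=3: not even; t=6
e=11: not even; t=17
e=3: not even; t=20
e=-3: not even; t=17
e=4: even, s = 30*2+4 = 64; t=18
e=13: not even; t=31
s+t = 64+31 = 95

95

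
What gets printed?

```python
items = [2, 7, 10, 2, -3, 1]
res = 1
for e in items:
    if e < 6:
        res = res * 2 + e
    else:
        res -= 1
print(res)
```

19

e=2: <6, res = 1*2+2 = 4
e=7: not <6, res = 4-1 = 3
e=10: not <6, res = 3-1 = 2
e=2: <6, res = 2*2+2 = 6
e=-3: <6, res = 6*2+(-3) = 9
e=1: <6, res = 9*2+1 = 19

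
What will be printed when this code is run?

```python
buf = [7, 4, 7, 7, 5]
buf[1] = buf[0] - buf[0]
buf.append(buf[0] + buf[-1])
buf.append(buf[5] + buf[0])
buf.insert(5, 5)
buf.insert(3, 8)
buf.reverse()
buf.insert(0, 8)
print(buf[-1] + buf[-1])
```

14

buf[1] = buf[0]-buf[0] = 7-7 = 0 → [7, 0, 7, 7, 5]
append buf[0]+buf[-1] = 7+5 = 12 → [7, 0, 7, 7, 5, 12]
append buf[5]+buf[0] = 12+7 = 19 → [7, 0, 7, 7, 5, 12, 19]
insert 5 at 5 → [7, 0, 7, 7, 5, 5, 12, 19]
insert 8 at 3 → [7, 0, 7, 8, 7, 5, 5, 12, 19]
reverse → [19, 12, 5, 5, 7, 8, 7, 0, 7]
insert 8 at 0 → [8, 19, 12, 5, 5, 7, 8, 7, 0, 7]
buf[-1]+buf[-1] = 7+7 = 14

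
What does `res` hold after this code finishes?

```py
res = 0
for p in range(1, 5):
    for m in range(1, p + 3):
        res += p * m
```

p=1,m=1: res = 0+1 = 1
p=1,m=2: res = 1+2 = 3
p=1,m=3: res = 3+3 = 6
p=2,m=1: res = 6+2 = 8
p=2,m=2: res = 8+4 = 12
p=2,m=3: res = 12+6 = 18
p=2,m=4: res = 18+8 = 26
p=3,m=1: res = 26+3 = 29
p=3,m=2: res = 29+6 = 35
p=3,m=3: res = 35+9 = 44
p=3,m=4: res = 44+12 = 56
p=3,m=5: res = 56+15 = 71
p=4,m=1: res = 71+4 = 75
p=4,m=2: res = 75+8 = 83
p=4,m=3: res = 83+12 = 95
p=4,m=4: res = 95+16 = 111
p=4,m=5: res = 111+20 = 131
p=4,m=6: res = 131+24 = 155

155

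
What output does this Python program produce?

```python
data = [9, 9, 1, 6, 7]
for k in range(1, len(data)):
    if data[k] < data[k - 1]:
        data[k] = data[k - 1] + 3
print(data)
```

[9, 9, 12, 15, 18]

k=1: 9>=9, unchanged → [9, 9, 1, 6, 7]
k=2: 1<9, data[2] = 9+3 = 12 → [9, 9, 12, 6, 7]
k=3: 6<12, data[3] = 12+3 = 15 → [9, 9, 12, 15, 7]
k=4: 7<15, data[4] = 15+3 = 18 → [9, 9, 12, 15, 18]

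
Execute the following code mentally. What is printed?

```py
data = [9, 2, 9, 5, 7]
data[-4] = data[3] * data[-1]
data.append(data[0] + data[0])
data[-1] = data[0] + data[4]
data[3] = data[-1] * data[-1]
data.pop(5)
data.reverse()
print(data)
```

[7, 256, 9, 35, 9]

data[-4] = data[3]*data[-1] = 5*7 = 35 → [9, 35, 9, 5, 7]
append data[0]+data[0] = 9+9 = 18 → [9, 35, 9, 5, 7, 18]
data[-1] = data[0]+data[4] = 9+7 = 16 → [9, 35, 9, 5, 7, 16]
data[3] = data[-1]*data[-1] = 16*16 = 256 → [9, 35, 9, 256, 7, 16]
pop(5) removes 16 → [9, 35, 9, 256, 7]
reverse → [7, 256, 9, 35, 9]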